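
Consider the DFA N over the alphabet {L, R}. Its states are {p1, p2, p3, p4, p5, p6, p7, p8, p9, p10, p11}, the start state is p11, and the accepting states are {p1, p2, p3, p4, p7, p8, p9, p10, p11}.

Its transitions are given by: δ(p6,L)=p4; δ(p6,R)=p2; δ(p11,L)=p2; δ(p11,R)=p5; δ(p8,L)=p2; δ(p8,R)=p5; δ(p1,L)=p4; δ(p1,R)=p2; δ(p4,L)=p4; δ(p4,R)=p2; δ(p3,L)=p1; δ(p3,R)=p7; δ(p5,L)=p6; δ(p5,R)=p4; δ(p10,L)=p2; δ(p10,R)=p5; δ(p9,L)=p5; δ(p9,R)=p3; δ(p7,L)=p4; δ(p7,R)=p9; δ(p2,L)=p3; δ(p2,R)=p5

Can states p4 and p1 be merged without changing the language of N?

States {p8,p10} cannot be reached from the start state, so discard them.
Initial partition by acceptance: {p1,p2,p3,p4,p7,p9,p11} | {p5,p6}.
Refine {p1,p2,p3,p4,p7,p9,p11} on symbol L: members go to different blocks, giving {p1,p2,p3,p4,p7,p11} and {p9}.
On input R, block {p1,p2,p3,p4,p7,p11} splits into {p1,p3,p4} and {p2,p11} and {p7}.
On input R, block {p1,p3,p4} splits into {p1,p4} and {p3}.
On input L, block {p5,p6} splits into {p5} and {p6}.
Refine {p2,p11} on symbol L: members go to different blocks, giving {p2} and {p11}.
No further refinement is possible. Final partition (8 blocks): {p1,p4} | {p5} | {p9} | {p2} | {p7} | {p3} | {p6} | {p11}.
p4 and p1 lie in the same block of the stable partition, so they are equivalent — no string distinguishes them.

Yes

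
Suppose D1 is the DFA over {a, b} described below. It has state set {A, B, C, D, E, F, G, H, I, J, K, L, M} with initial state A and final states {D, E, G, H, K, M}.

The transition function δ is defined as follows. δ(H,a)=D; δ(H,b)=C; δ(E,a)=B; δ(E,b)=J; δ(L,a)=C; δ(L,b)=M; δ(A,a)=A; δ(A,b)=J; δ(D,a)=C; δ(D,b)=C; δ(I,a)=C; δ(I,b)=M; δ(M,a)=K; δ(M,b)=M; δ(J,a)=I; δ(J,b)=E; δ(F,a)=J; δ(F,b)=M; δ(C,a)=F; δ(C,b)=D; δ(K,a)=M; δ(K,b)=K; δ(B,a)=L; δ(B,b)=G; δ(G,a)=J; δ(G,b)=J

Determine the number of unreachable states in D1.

1

BFS from A reaches {A, B, C, D, E, F, G, I, J, K, L, M}; the 1 state(s) H are never visited.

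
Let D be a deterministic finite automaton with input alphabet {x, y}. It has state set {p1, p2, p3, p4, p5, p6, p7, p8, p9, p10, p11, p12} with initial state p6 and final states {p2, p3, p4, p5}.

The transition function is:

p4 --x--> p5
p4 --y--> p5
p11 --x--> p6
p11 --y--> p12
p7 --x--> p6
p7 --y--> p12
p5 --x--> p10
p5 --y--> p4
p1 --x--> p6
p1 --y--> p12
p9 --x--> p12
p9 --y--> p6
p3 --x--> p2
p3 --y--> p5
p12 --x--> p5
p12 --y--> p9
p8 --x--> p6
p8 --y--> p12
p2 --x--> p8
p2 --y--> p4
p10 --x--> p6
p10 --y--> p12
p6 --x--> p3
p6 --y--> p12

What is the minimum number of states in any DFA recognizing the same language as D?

6

Reachable states from the start: {p2,p3,p4,p5,p6,p8,p9,p10,p12}. Unreachable: {p1,p7,p11} — drop them.
Start with accepting vs non-accepting: {p2,p3,p4,p5} | {p6,p8,p9,p10,p12}.
Refine {p2,p3,p4,p5} on symbol x: members go to different blocks, giving {p2,p5} and {p3,p4}.
On input x, block {p6,p8,p9,p10,p12} splits into {p8,p9,p10} and {p6} and {p12}.
Split {p8,p9,p10} by δ(·,x) → {p8,p10} and {p9}.
Stable partition: {p2,p5} | {p8,p10} | {p3,p4} | {p6} | {p12} | {p9} — 6 equivalence classes.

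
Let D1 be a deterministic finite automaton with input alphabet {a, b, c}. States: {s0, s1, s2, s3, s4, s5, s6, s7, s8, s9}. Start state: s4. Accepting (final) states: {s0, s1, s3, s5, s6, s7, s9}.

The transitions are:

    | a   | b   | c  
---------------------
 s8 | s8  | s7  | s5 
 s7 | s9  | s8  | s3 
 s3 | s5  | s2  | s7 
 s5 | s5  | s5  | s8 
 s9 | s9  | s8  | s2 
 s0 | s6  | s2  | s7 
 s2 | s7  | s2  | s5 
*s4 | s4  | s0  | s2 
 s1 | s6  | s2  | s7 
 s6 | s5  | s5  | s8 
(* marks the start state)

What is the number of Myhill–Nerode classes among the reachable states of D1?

7

First remove the unreachable states {s1}; 9 states remain.
Start with accepting vs non-accepting: {s0,s3,s5,s6,s7,s9} | {s2,s4,s8}.
On input b, block {s0,s3,s5,s6,s7,s9} splits into {s0,s3,s7,s9} and {s5,s6}.
On input a, block {s0,s3,s7,s9} splits into {s0,s3} and {s7,s9}.
Refine {s2,s4,s8} on symbol a: members go to different blocks, giving {s4,s8} and {s2}.
Refine {s4,s8} on symbol b: members go to different blocks, giving {s4} and {s8}.
On input c, block {s7,s9} splits into {s7} and {s9}.
Stable partition: {s0,s3} | {s4} | {s5,s6} | {s7} | {s2} | {s8} | {s9} — 7 equivalence classes.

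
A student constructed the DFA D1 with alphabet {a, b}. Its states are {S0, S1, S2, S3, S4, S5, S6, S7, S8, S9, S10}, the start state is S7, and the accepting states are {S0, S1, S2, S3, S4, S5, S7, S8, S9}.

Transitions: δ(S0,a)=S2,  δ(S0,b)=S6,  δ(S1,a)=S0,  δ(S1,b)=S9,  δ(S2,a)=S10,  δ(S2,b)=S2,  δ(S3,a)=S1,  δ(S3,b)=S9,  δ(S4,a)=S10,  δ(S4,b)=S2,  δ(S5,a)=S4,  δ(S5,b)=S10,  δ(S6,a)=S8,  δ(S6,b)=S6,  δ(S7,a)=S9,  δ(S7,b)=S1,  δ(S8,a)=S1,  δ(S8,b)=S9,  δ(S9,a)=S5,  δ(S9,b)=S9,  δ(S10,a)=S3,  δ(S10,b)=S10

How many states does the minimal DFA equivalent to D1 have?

Initial partition by acceptance: {S0,S1,S2,S3,S4,S5,S7,S8,S9} | {S6,S10}.
Refine {S0,S1,S2,S3,S4,S5,S7,S8,S9} on symbol a: members go to different blocks, giving {S0,S1,S3,S5,S7,S8,S9} and {S2,S4}.
Refine {S0,S1,S3,S5,S7,S8,S9} on symbol a: members go to different blocks, giving {S1,S3,S7,S8,S9} and {S0,S5}.
Split {S1,S3,S7,S8,S9} by δ(·,a) → {S3,S7,S8} and {S1,S9}.
The partition is now stable with 5 blocks: {S3,S7,S8} | {S6,S10} | {S2,S4} | {S0,S5} | {S1,S9}.

5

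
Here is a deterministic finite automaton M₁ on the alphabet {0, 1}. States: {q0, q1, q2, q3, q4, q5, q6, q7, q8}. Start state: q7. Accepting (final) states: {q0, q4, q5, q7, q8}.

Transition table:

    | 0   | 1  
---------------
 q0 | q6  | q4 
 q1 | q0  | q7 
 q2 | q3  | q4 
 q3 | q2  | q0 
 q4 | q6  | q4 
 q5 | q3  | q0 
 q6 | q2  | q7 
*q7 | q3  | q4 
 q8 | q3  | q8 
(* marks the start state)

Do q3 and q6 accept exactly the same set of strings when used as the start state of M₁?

Yes

States {q1,q5,q8} cannot be reached from the start state, so discard them.
Start with accepting vs non-accepting: {q0,q4,q7} | {q2,q3,q6}.
Stable partition: {q0,q4,q7} | {q2,q3,q6} — 2 equivalence classes.
q3 and q6 lie in the same block of the stable partition, so they are equivalent — no string distinguishes them.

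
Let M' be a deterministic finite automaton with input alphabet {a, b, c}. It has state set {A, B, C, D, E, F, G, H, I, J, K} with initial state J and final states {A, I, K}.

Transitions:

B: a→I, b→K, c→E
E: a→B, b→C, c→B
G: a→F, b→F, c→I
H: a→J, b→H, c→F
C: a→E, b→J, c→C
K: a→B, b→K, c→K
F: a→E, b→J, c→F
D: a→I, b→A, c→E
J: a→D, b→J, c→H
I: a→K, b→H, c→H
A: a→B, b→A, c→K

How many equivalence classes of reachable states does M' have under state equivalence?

7

States {G} cannot be reached from the start state, so discard them.
Initial partition by acceptance: {A,I,K} | {B,C,D,E,F,H,J}.
Split {A,I,K} by δ(·,a) → {A,K} and {I}.
Split {B,C,D,E,F,H,J} by δ(·,a) → {C,E,F,H,J} and {B,D}.
Refine {C,E,F,H,J} on symbol a: members go to different blocks, giving {C,F,H} and {E,J}.
Refine {C,F,H} on symbol b: members go to different blocks, giving {C,F} and {H}.
On input b, block {E,J} splits into {E} and {J}.
The partition is now stable with 7 blocks: {A,K} | {C,F} | {I} | {B,D} | {E} | {H} | {J}.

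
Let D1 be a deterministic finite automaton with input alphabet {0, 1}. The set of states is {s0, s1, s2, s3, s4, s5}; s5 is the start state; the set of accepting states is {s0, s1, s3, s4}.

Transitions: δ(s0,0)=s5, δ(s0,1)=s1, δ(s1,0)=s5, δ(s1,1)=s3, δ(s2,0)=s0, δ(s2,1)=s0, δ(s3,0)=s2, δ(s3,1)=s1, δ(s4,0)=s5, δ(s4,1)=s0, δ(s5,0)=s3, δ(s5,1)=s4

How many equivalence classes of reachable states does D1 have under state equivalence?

Every state is reachable, so we keep all 6.
Start with accepting vs non-accepting: {s0,s1,s3,s4} | {s2,s5}.
Stable partition: {s0,s1,s3,s4} | {s2,s5} — 2 equivalence classes.

2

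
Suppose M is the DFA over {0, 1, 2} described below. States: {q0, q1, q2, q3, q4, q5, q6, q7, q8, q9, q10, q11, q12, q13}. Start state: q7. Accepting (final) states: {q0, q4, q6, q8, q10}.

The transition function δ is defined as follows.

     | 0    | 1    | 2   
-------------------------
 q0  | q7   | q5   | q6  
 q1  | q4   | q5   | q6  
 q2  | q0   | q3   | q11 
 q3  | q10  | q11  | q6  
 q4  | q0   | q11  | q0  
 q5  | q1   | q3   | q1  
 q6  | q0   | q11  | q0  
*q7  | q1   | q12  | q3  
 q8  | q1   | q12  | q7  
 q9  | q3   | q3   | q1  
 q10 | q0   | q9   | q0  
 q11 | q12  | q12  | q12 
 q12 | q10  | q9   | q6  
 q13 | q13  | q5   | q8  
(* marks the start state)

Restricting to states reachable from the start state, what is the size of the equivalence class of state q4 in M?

3

Reachable states from the start: {q0,q1,q3,q4,q5,q6,q7,q9,q10,q11,q12}. Unreachable: {q2,q8,q13} — drop them.
Initial partition by acceptance: {q0,q4,q6,q10} | {q1,q3,q5,q7,q9,q11,q12}.
On input 0, block {q0,q4,q6,q10} splits into {q4,q6,q10} and {q0}.
Split {q1,q3,q5,q7,q9,q11,q12} by δ(·,0) → {q5,q7,q9,q11} and {q1,q3,q12}.
No further refinement is possible. Final partition (4 blocks): {q4,q6,q10} | {q5,q7,q9,q11} | {q0} | {q1,q3,q12}.
The equivalence class containing q4 is {q4,q6,q10}, of size 3.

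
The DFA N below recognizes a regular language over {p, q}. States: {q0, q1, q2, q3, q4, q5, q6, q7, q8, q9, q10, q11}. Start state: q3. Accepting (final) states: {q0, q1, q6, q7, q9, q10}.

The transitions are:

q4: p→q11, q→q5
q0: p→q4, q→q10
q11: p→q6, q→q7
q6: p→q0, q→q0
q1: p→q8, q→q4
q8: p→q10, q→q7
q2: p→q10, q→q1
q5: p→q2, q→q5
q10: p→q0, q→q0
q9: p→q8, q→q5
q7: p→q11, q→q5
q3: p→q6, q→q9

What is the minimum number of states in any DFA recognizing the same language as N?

Every state is reachable, so we keep all 12.
Start with accepting vs non-accepting: {q0,q1,q6,q7,q9,q10} | {q2,q3,q4,q5,q8,q11}.
On input p, block {q0,q1,q6,q7,q9,q10} splits into {q0,q1,q7,q9} and {q6,q10}.
On input q, block {q0,q1,q7,q9} splits into {q1,q7,q9} and {q0}.
On input p, block {q2,q3,q4,q5,q8,q11} splits into {q2,q3,q8,q11} and {q4,q5}.
The partition is now stable with 5 blocks: {q1,q7,q9} | {q2,q3,q8,q11} | {q6,q10} | {q0} | {q4,q5}.

5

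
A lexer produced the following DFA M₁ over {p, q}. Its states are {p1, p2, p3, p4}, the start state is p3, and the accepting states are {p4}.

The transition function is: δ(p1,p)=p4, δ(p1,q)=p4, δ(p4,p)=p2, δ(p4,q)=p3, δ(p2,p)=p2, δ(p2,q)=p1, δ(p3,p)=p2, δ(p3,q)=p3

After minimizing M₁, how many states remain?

Every state is reachable, so we keep all 4.
P0 = {p4} | {p1,p2,p3}.
Split {p1,p2,p3} by δ(·,p) → {p2,p3} and {p1}.
Split {p2,p3} by δ(·,q) → {p2} and {p3}.
The partition is now stable with 4 blocks: {p4} | {p2} | {p1} | {p3}.

4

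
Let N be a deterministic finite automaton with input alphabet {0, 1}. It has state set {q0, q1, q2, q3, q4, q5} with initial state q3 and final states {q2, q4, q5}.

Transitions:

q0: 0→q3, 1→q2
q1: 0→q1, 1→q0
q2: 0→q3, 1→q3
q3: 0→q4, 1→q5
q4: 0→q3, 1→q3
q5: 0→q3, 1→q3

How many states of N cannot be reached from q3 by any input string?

3

Starting at q3 and following transitions, the reachable set is {q3, q4, q5}. That leaves q0, q1, q2 unreachable — 3 in total.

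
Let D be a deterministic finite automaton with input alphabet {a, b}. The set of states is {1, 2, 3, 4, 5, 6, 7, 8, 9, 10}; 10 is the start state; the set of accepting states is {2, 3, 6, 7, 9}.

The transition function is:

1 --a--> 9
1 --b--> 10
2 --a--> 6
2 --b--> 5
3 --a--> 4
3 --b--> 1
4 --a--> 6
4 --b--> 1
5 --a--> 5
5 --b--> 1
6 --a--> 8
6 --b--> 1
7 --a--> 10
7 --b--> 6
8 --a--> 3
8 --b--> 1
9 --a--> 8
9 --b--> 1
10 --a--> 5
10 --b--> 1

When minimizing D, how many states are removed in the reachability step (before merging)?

2

BFS from 10 reaches {1, 3, 4, 5, 6, 8, 9, 10}; the 2 state(s) 2, 7 are never visited.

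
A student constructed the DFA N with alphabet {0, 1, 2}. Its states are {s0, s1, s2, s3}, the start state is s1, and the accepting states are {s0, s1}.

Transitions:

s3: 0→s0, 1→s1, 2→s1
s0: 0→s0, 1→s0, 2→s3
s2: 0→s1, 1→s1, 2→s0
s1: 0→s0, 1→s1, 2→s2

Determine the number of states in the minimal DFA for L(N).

P0 = {s0,s1} | {s2,s3}.
No further refinement is possible. Final partition (2 blocks): {s0,s1} | {s2,s3}.

2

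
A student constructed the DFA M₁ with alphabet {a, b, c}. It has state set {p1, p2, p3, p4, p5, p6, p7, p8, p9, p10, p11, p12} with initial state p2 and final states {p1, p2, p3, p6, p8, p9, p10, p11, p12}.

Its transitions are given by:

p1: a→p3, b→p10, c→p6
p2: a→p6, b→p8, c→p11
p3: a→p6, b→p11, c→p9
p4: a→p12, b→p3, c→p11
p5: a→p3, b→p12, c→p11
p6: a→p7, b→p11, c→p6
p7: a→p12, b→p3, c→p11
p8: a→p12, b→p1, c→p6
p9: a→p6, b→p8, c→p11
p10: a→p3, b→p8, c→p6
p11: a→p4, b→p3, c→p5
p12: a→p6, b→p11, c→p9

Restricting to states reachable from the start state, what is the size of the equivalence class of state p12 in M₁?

Every state is reachable, so we keep all 12.
Initial partition by acceptance: {p1,p2,p3,p6,p8,p9,p10,p11,p12} | {p4,p5,p7}.
On input a, block {p1,p2,p3,p6,p8,p9,p10,p11,p12} splits into {p1,p2,p3,p8,p9,p10,p12} and {p6,p11}.
On input a, block {p1,p2,p3,p8,p9,p10,p12} splits into {p2,p3,p9,p12} and {p1,p8,p10}.
Refine {p2,p3,p9,p12} on symbol b: members go to different blocks, giving {p2,p9} and {p3,p12}.
On input b, block {p6,p11} splits into {p6} and {p11}.
Stable partition: {p2,p9} | {p4,p5,p7} | {p6} | {p1,p8,p10} | {p3,p12} | {p11} — 6 equivalence classes.
State p12 belongs to the block {p3,p12}, which has 2 states.

2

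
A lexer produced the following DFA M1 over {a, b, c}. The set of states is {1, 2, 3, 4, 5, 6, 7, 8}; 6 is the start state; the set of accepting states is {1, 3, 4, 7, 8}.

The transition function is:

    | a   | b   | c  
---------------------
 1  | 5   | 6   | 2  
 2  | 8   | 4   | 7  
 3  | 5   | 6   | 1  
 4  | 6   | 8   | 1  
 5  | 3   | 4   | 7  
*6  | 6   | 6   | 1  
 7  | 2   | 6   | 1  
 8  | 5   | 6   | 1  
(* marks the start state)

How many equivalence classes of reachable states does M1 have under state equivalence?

5

Start with accepting vs non-accepting: {1,3,4,7,8} | {2,5,6}.
On input b, block {1,3,4,7,8} splits into {1,3,7,8} and {4}.
Split {1,3,7,8} by δ(·,c) → {3,7,8} and {1}.
Split {2,5,6} by δ(·,a) → {2,5} and {6}.
No further refinement is possible. Final partition (5 blocks): {3,7,8} | {2,5} | {4} | {1} | {6}.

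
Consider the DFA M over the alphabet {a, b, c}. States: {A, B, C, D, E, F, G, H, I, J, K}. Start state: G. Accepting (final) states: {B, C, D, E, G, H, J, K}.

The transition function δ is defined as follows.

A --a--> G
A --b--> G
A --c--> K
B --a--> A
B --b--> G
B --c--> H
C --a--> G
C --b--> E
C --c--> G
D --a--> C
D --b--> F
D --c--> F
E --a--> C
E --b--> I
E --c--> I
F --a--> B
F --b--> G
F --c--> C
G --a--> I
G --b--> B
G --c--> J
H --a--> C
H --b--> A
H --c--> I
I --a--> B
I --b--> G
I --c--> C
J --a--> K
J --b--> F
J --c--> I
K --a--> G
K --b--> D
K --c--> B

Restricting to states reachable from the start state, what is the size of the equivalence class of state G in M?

2

All states are reachable from the start state.
Initial partition by acceptance: {B,C,D,E,G,H,J,K} | {A,F,I}.
Split {B,C,D,E,G,H,J,K} by δ(·,a) → {C,D,E,H,J,K} and {B,G}.
Split {C,D,E,H,J,K} by δ(·,a) → {D,E,H,J} and {C,K}.
No further refinement is possible. Final partition (4 blocks): {D,E,H,J} | {A,F,I} | {B,G} | {C,K}.
State G belongs to the block {B,G}, which has 2 states.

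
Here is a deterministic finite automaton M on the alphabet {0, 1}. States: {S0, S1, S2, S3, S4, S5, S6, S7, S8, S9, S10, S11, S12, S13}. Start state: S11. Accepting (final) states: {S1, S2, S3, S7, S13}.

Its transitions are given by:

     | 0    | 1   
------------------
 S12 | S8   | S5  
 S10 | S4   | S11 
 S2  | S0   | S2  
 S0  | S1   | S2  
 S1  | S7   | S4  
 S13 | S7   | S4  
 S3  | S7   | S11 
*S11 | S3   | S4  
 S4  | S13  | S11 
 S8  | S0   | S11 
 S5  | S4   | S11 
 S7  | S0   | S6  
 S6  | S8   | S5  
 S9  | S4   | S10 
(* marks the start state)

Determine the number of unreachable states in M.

3

No path from S11 leads to S9, S10, S12; the other 11 states are all reachable.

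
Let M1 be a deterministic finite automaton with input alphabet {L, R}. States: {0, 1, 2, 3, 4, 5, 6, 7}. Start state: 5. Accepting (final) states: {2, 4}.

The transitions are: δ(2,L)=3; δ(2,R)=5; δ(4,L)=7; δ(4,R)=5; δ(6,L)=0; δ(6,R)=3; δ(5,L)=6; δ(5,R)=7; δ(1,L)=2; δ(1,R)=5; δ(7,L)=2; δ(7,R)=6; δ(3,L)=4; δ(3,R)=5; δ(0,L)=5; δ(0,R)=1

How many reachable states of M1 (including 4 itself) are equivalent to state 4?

Every state is reachable, so we keep all 8.
Initial partition by acceptance: {2,4} | {0,1,3,5,6,7}.
Refine {0,1,3,5,6,7} on symbol L: members go to different blocks, giving {0,5,6} and {1,3,7}.
Stable partition: {2,4} | {0,5,6} | {1,3,7} — 3 equivalence classes.
The equivalence class containing 4 is {2,4}, of size 2.

2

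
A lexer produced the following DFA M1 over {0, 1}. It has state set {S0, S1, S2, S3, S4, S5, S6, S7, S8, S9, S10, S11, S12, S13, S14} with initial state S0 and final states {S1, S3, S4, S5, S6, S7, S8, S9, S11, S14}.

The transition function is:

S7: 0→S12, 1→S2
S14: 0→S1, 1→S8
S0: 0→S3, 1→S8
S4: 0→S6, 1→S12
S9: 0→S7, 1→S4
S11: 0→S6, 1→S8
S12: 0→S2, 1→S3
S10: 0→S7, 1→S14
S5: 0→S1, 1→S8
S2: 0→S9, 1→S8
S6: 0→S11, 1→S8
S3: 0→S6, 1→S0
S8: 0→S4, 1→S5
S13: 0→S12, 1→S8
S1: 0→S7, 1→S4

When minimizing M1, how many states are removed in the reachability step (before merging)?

No path from S0 leads to S10, S13, S14; the other 12 states are all reachable.

3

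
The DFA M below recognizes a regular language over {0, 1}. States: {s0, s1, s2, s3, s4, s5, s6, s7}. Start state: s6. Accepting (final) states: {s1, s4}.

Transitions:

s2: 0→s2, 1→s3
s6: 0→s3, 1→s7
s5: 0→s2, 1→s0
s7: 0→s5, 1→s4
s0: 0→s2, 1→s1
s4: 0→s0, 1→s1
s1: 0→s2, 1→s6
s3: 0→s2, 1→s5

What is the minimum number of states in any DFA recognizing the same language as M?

P0 = {s1,s4} | {s0,s2,s3,s5,s6,s7}.
Refine {s1,s4} on symbol 1: members go to different blocks, giving {s1} and {s4}.
Split {s0,s2,s3,s5,s6,s7} by δ(·,1) → {s2,s3,s5,s6} and {s0} and {s7}.
Split {s2,s3,s5,s6} by δ(·,1) → {s2,s3} and {s5} and {s6}.
On input 1, block {s2,s3} splits into {s2} and {s3}.
The partition is now stable with 8 blocks: {s1} | {s2} | {s4} | {s0} | {s7} | {s5} | {s6} | {s3}.

8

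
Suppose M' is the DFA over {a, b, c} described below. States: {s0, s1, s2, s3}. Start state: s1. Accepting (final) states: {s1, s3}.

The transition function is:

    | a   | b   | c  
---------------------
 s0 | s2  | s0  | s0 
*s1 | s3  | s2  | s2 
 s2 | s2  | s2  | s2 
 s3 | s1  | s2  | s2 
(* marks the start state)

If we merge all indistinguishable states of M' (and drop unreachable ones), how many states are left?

First remove the unreachable states {s0}; 3 states remain.
Start with accepting vs non-accepting: {s1,s3} | {s2}.
The partition is now stable with 2 blocks: {s1,s3} | {s2}.

2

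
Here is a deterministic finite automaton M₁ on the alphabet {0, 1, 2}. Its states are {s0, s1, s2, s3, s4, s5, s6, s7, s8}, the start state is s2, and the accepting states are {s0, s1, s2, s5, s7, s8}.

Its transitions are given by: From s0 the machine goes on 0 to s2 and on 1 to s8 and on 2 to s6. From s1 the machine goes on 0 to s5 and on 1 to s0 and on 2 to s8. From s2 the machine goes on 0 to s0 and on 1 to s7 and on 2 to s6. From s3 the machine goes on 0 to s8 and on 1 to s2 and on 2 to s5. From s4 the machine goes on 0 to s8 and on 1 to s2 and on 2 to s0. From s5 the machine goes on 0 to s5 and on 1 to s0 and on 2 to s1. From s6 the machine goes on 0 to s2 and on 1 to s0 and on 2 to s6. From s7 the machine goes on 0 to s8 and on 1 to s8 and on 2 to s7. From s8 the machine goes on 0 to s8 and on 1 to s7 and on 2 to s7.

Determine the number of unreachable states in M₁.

4

BFS from s2 reaches {s0, s2, s6, s7, s8}; the 4 state(s) s1, s3, s4, s5 are never visited.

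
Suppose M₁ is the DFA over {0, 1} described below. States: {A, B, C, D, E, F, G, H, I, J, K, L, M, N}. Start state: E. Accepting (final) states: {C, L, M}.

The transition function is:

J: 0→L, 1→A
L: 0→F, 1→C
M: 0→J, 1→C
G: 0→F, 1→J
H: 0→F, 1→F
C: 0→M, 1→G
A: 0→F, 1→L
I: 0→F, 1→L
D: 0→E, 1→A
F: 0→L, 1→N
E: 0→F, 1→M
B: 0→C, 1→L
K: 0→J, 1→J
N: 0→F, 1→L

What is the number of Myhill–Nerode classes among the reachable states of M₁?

Reachable states from the start: {A,C,E,F,G,J,L,M,N}. Unreachable: {B,D,H,I,K} — drop them.
P0 = {C,L,M} | {A,E,F,G,J,N}.
Split {C,L,M} by δ(·,0) → {L,M} and {C}.
Refine {A,E,F,G,J,N} on symbol 0: members go to different blocks, giving {A,E,G,N} and {F,J}.
On input 1, block {A,E,G,N} splits into {A,E,N} and {G}.
Stable partition: {L,M} | {A,E,N} | {C} | {F,J} | {G} — 5 equivalence classes.

5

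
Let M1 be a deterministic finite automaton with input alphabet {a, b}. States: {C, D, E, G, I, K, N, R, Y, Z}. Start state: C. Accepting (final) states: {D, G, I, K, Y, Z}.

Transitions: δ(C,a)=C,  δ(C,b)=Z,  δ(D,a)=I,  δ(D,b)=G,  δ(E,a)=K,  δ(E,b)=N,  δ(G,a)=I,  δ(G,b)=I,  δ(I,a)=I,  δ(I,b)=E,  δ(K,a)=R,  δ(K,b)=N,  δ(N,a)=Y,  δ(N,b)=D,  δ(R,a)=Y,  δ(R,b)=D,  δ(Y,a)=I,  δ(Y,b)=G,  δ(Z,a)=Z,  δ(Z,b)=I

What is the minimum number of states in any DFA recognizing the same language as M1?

Every state is reachable, so we keep all 10.
Start with accepting vs non-accepting: {D,G,I,K,Y,Z} | {C,E,N,R}.
Refine {D,G,I,K,Y,Z} on symbol a: members go to different blocks, giving {D,G,I,Y,Z} and {K}.
Refine {D,G,I,Y,Z} on symbol b: members go to different blocks, giving {D,G,Y,Z} and {I}.
Split {D,G,Y,Z} by δ(·,a) → {D,G,Y} and {Z}.
Split {D,G,Y} by δ(·,b) → {D,Y} and {G}.
On input a, block {C,E,N,R} splits into {N,R} and {C} and {E}.
No further refinement is possible. Final partition (8 blocks): {D,Y} | {N,R} | {K} | {I} | {Z} | {G} | {C} | {E}.

8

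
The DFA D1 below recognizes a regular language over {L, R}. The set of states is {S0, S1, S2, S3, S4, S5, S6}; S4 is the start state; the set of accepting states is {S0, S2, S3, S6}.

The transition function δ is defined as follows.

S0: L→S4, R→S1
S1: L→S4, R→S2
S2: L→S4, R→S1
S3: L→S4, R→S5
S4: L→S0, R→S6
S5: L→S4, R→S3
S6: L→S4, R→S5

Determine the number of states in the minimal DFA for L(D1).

Start with accepting vs non-accepting: {S0,S2,S3,S6} | {S1,S4,S5}.
Refine {S1,S4,S5} on symbol L: members go to different blocks, giving {S1,S5} and {S4}.
Stable partition: {S0,S2,S3,S6} | {S1,S5} | {S4} — 3 equivalence classes.

3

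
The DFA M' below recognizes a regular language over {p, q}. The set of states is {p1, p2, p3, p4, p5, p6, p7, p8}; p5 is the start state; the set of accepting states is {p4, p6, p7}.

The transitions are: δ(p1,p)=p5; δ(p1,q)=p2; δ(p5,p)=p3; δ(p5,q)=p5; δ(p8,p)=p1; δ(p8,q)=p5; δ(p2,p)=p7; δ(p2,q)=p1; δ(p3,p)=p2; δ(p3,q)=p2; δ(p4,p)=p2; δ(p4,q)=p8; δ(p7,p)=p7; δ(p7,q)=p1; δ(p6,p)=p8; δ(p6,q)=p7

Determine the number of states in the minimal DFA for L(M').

5

Reachable states from the start: {p1,p2,p3,p5,p7}. Unreachable: {p4,p6,p8} — drop them.
P0 = {p7} | {p1,p2,p3,p5}.
Refine {p1,p2,p3,p5} on symbol p: members go to different blocks, giving {p1,p3,p5} and {p2}.
On input p, block {p1,p3,p5} splits into {p1,p5} and {p3}.
Refine {p1,p5} on symbol p: members go to different blocks, giving {p1} and {p5}.
Stable partition: {p7} | {p1} | {p2} | {p3} | {p5} — 5 equivalence classes.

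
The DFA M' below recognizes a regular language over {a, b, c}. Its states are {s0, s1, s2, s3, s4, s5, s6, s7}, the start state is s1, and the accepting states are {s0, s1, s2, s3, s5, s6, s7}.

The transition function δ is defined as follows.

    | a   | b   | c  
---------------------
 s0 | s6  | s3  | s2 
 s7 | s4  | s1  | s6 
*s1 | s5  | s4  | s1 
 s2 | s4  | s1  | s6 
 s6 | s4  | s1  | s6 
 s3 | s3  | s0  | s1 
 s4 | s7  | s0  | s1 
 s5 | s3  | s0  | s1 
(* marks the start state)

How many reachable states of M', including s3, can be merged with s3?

2

Every state is reachable, so we keep all 8.
Initial partition by acceptance: {s0,s1,s2,s3,s5,s6,s7} | {s4}.
On input a, block {s0,s1,s2,s3,s5,s6,s7} splits into {s0,s1,s3,s5} and {s2,s6,s7}.
On input a, block {s0,s1,s3,s5} splits into {s1,s3,s5} and {s0}.
On input b, block {s1,s3,s5} splits into {s3,s5} and {s1}.
Stable partition: {s3,s5} | {s4} | {s2,s6,s7} | {s0} | {s1} — 5 equivalence classes.
The equivalence class containing s3 is {s3,s5}, of size 2.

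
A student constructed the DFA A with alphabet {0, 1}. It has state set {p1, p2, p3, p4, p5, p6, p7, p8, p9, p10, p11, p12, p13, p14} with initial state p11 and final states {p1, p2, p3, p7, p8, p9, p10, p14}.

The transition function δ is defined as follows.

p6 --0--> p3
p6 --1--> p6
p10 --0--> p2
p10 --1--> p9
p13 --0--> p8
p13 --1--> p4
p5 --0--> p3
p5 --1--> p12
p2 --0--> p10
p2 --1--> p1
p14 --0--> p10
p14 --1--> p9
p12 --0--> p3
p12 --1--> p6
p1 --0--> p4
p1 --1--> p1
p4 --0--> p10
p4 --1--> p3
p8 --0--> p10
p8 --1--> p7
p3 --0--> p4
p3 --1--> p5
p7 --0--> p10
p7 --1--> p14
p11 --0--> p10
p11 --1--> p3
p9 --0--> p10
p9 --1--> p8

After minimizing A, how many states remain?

7

Reachable states from the start: {p1,p2,p3,p4,p5,p6,p7,p8,p9,p10,p11,p12,p14}. Unreachable: {p13} — drop them.
P0 = {p1,p2,p3,p7,p8,p9,p10,p14} | {p4,p5,p6,p11,p12}.
Split {p1,p2,p3,p7,p8,p9,p10,p14} by δ(·,0) → {p2,p7,p8,p9,p10,p14} and {p1,p3}.
Refine {p2,p7,p8,p9,p10,p14} on symbol 1: members go to different blocks, giving {p7,p8,p9,p10,p14} and {p2}.
Split {p7,p8,p9,p10,p14} by δ(·,0) → {p7,p8,p9,p14} and {p10}.
Refine {p4,p5,p6,p11,p12} on symbol 0: members go to different blocks, giving {p5,p6,p12} and {p4,p11}.
Refine {p1,p3} on symbol 1: members go to different blocks, giving {p1} and {p3}.
The partition is now stable with 7 blocks: {p7,p8,p9,p14} | {p5,p6,p12} | {p1} | {p2} | {p10} | {p4,p11} | {p3}.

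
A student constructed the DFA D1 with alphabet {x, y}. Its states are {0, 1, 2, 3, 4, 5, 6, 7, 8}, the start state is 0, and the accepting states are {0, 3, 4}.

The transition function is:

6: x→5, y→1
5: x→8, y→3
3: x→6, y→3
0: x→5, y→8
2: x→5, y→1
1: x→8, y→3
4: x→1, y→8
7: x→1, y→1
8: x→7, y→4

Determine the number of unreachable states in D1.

No path from 0 leads to 2; the other 8 states are all reachable.

1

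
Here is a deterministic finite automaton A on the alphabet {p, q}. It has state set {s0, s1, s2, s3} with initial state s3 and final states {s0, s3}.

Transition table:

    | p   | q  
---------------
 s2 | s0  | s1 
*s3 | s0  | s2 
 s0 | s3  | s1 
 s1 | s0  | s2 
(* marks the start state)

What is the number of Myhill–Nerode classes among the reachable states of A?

2

Every state is reachable, so we keep all 4.
Initial partition by acceptance: {s0,s3} | {s1,s2}.
The partition is now stable with 2 blocks: {s0,s3} | {s1,s2}.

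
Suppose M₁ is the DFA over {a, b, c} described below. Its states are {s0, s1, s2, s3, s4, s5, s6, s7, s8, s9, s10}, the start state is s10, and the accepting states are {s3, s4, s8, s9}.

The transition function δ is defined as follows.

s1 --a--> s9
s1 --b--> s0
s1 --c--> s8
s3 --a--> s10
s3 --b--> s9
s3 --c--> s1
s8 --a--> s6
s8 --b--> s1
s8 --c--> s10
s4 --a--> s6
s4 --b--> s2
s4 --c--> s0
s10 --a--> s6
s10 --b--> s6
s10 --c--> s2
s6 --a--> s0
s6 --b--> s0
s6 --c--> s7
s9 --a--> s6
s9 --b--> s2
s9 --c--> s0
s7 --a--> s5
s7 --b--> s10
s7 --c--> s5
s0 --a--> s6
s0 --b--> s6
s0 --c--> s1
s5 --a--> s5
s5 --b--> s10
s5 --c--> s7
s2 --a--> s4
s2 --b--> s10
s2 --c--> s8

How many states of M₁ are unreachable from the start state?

Starting at s10 and following transitions, the reachable set is {s0, s1, s2, s4, s5, s6, s7, s8, s9, s10}. That leaves s3 unreachable — 1 in total.

1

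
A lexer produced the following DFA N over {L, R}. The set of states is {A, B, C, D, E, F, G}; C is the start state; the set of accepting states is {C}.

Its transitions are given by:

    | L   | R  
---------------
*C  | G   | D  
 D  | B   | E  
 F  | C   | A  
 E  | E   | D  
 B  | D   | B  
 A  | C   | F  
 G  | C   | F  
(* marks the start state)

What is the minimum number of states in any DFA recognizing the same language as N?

3

Every state is reachable, so we keep all 7.
Start with accepting vs non-accepting: {C} | {A,B,D,E,F,G}.
Split {A,B,D,E,F,G} by δ(·,L) → {A,F,G} and {B,D,E}.
The partition is now stable with 3 blocks: {C} | {A,F,G} | {B,D,E}.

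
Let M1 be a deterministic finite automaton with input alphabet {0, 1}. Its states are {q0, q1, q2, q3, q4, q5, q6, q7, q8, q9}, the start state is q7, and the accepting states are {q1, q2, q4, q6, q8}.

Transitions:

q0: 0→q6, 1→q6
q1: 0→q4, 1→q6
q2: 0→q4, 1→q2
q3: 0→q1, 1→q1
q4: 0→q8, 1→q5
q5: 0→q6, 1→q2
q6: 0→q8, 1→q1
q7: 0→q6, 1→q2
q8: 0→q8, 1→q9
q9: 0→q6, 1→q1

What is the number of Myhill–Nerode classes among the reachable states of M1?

3

States {q0,q3} cannot be reached from the start state, so discard them.
Start with accepting vs non-accepting: {q1,q2,q4,q6,q8} | {q5,q7,q9}.
On input 1, block {q1,q2,q4,q6,q8} splits into {q1,q2,q6} and {q4,q8}.
No further refinement is possible. Final partition (3 blocks): {q1,q2,q6} | {q5,q7,q9} | {q4,q8}.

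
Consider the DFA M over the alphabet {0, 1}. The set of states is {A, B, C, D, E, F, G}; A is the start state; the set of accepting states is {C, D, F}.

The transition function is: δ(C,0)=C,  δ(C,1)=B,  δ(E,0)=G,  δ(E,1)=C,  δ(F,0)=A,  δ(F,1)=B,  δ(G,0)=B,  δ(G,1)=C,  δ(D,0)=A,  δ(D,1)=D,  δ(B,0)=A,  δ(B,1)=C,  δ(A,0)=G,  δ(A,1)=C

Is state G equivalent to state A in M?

First remove the unreachable states {D,E,F}; 4 states remain.
Start with accepting vs non-accepting: {C} | {A,B,G}.
No further refinement is possible. Final partition (2 blocks): {C} | {A,B,G}.
G and A lie in the same block of the stable partition, so they are equivalent — no string distinguishes them.

Yes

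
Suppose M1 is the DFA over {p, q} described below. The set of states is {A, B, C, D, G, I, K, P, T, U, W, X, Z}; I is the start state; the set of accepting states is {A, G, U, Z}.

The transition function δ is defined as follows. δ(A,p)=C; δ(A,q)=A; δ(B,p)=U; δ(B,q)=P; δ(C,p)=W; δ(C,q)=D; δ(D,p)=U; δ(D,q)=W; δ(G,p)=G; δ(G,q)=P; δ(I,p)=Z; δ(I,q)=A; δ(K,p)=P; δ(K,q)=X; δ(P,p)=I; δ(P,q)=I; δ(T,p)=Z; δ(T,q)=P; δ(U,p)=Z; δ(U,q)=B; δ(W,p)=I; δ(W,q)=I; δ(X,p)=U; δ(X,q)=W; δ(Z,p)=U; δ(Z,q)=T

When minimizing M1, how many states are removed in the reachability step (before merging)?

Starting at I and following transitions, the reachable set is {A, B, C, D, I, P, T, U, W, Z}. That leaves G, K, X unreachable — 3 in total.

3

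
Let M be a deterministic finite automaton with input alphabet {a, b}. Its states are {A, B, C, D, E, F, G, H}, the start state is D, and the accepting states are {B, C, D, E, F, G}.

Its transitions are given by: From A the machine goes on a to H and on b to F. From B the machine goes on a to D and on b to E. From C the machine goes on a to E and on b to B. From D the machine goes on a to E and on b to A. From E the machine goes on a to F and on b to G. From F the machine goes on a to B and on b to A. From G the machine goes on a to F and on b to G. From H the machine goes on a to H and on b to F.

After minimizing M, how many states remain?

3

States {C} cannot be reached from the start state, so discard them.
P0 = {B,D,E,F,G} | {A,H}.
Refine {B,D,E,F,G} on symbol b: members go to different blocks, giving {B,E,G} and {D,F}.
The partition is now stable with 3 blocks: {B,E,G} | {A,H} | {D,F}.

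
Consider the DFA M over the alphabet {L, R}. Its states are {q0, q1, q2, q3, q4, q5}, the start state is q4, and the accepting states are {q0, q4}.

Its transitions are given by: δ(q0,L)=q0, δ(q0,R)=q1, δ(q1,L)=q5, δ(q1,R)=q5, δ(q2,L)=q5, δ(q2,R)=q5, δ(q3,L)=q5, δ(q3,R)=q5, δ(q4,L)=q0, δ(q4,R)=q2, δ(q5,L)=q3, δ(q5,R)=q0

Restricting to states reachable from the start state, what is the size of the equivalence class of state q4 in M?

2

All states are reachable from the start state.
P0 = {q0,q4} | {q1,q2,q3,q5}.
Split {q1,q2,q3,q5} by δ(·,R) → {q1,q2,q3} and {q5}.
Stable partition: {q0,q4} | {q1,q2,q3} | {q5} — 3 equivalence classes.
The equivalence class containing q4 is {q0,q4}, of size 2.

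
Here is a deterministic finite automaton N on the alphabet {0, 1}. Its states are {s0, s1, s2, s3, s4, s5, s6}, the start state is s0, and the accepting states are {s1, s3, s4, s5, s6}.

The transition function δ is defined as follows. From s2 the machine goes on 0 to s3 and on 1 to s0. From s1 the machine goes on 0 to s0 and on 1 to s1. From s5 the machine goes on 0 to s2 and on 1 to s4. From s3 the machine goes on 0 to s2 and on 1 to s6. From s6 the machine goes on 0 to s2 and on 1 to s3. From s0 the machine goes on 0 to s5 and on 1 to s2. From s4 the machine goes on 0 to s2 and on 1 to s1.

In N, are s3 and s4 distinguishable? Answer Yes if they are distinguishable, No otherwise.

No

All states are reachable from the start state.
P0 = {s1,s3,s4,s5,s6} | {s0,s2}.
The partition is now stable with 2 blocks: {s1,s3,s4,s5,s6} | {s0,s2}.
s3 and s4 lie in the same block of the stable partition, so they are equivalent — no string distinguishes them.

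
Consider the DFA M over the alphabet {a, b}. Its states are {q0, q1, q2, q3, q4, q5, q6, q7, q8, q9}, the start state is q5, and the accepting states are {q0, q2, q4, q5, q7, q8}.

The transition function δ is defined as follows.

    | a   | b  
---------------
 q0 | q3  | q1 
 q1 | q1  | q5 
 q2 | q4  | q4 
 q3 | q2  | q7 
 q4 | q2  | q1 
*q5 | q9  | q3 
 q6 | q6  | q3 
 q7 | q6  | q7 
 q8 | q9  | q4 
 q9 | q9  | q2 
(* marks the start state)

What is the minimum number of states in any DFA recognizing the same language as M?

Reachable states from the start: {q1,q2,q3,q4,q5,q6,q7,q9}. Unreachable: {q0,q8} — drop them.
Start with accepting vs non-accepting: {q2,q4,q5,q7} | {q1,q3,q6,q9}.
Split {q2,q4,q5,q7} by δ(·,a) → {q2,q4} and {q5,q7}.
On input b, block {q2,q4} splits into {q2} and {q4}.
On input a, block {q1,q3,q6,q9} splits into {q1,q6,q9} and {q3}.
Split {q1,q6,q9} by δ(·,b) → {q1} and {q6} and {q9}.
Split {q5,q7} by δ(·,a) → {q5} and {q7}.
No further refinement is possible. Final partition (8 blocks): {q2} | {q1} | {q5} | {q4} | {q3} | {q6} | {q9} | {q7}.

8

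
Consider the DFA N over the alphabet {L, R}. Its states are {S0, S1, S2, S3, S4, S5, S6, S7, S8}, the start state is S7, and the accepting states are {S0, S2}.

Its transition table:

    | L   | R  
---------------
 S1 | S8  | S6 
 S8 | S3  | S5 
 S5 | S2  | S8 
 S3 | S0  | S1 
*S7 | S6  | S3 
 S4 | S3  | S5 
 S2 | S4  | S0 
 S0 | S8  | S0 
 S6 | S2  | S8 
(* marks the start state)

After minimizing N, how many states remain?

6

Every state is reachable, so we keep all 9.
Start with accepting vs non-accepting: {S0,S2} | {S1,S3,S4,S5,S6,S7,S8}.
On input L, block {S1,S3,S4,S5,S6,S7,S8} splits into {S1,S4,S7,S8} and {S3,S5,S6}.
Split {S1,S4,S7,S8} by δ(·,L) → {S4,S7,S8} and {S1}.
Refine {S3,S5,S6} on symbol R: members go to different blocks, giving {S5,S6} and {S3}.
Split {S4,S7,S8} by δ(·,L) → {S4,S8} and {S7}.
No further refinement is possible. Final partition (6 blocks): {S0,S2} | {S4,S8} | {S5,S6} | {S1} | {S3} | {S7}.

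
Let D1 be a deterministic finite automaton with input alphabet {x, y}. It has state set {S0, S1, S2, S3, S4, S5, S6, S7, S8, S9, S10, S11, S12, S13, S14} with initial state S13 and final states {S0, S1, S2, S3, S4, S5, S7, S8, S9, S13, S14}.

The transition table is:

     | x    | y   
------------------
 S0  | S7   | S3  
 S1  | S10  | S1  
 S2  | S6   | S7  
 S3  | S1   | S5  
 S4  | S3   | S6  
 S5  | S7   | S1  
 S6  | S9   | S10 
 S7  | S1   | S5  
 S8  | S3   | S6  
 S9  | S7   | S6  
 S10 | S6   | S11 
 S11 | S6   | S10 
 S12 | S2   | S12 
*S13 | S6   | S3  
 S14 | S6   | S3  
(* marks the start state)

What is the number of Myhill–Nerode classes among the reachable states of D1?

States {S0,S2,S4,S8,S12,S14} cannot be reached from the start state, so discard them.
Start with accepting vs non-accepting: {S1,S3,S5,S7,S9,S13} | {S6,S10,S11}.
Refine {S1,S3,S5,S7,S9,S13} on symbol x: members go to different blocks, giving {S3,S5,S7,S9} and {S1,S13}.
On input x, block {S3,S5,S7,S9} splits into {S3,S7} and {S5,S9}.
On input x, block {S6,S10,S11} splits into {S10,S11} and {S6}.
Refine {S1,S13} on symbol x: members go to different blocks, giving {S1} and {S13}.
Split {S5,S9} by δ(·,y) → {S5} and {S9}.
No further refinement is possible. Final partition (7 blocks): {S3,S7} | {S10,S11} | {S1} | {S5} | {S6} | {S13} | {S9}.

7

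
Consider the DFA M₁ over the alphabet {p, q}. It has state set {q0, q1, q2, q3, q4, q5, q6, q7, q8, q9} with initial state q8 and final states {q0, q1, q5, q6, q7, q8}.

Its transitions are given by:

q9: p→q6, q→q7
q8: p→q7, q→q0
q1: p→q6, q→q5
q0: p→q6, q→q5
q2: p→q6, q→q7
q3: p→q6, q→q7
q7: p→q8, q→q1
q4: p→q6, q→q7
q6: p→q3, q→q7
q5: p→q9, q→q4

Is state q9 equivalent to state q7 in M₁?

States {q2} cannot be reached from the start state, so discard them.
P0 = {q0,q1,q5,q6,q7,q8} | {q3,q4,q9}.
Split {q0,q1,q5,q6,q7,q8} by δ(·,p) → {q0,q1,q7,q8} and {q5,q6}.
On input p, block {q0,q1,q7,q8} splits into {q0,q1} and {q7,q8}.
On input q, block {q5,q6} splits into {q5} and {q6}.
No further refinement is possible. Final partition (5 blocks): {q0,q1} | {q3,q4,q9} | {q5} | {q7,q8} | {q6}.
q9 and q7 end up in different blocks, so they are distinguishable. For instance, the string 'ε' is accepted from only q7.

No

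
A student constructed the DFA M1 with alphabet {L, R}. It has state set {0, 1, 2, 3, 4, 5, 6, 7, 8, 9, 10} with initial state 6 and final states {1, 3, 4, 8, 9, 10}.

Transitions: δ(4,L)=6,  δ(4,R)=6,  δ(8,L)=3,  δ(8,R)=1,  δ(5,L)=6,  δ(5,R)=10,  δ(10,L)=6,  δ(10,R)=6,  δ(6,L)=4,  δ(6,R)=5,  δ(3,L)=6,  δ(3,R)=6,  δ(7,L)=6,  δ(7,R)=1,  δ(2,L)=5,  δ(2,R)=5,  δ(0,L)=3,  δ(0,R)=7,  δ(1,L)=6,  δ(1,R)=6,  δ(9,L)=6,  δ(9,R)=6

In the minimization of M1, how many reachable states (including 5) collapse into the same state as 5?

First remove the unreachable states {0,1,2,3,7,8,9}; 4 states remain.
Start with accepting vs non-accepting: {4,10} | {5,6}.
Refine {5,6} on symbol L: members go to different blocks, giving {5} and {6}.
No further refinement is possible. Final partition (3 blocks): {4,10} | {5} | {6}.
The equivalence class containing 5 is {5}, of size 1.

1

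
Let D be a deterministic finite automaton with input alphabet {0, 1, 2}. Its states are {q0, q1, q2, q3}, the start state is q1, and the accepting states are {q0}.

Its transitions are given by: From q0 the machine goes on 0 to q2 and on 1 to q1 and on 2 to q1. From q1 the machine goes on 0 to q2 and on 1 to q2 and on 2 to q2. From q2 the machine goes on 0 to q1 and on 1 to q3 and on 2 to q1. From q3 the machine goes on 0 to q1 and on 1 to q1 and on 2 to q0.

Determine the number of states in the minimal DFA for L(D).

4

Every state is reachable, so we keep all 4.
Initial partition by acceptance: {q0} | {q1,q2,q3}.
Refine {q1,q2,q3} on symbol 2: members go to different blocks, giving {q1,q2} and {q3}.
Split {q1,q2} by δ(·,1) → {q1} and {q2}.
The partition is now stable with 4 blocks: {q0} | {q1} | {q3} | {q2}.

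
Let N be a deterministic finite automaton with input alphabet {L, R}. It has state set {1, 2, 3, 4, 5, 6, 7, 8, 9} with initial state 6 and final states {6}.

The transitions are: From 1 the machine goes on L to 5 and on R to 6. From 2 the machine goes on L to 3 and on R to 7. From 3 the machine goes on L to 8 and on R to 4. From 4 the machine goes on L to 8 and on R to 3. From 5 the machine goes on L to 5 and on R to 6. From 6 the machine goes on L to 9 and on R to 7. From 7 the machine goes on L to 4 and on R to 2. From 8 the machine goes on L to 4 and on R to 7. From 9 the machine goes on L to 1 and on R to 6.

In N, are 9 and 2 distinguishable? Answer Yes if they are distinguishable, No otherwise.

Yes

Every state is reachable, so we keep all 9.
Initial partition by acceptance: {6} | {1,2,3,4,5,7,8,9}.
On input R, block {1,2,3,4,5,7,8,9} splits into {2,3,4,7,8} and {1,5,9}.
The partition is now stable with 3 blocks: {6} | {2,3,4,7,8} | {1,5,9}.
9 and 2 end up in different blocks, so they are distinguishable. For instance, the string 'R' is accepted from only 9.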